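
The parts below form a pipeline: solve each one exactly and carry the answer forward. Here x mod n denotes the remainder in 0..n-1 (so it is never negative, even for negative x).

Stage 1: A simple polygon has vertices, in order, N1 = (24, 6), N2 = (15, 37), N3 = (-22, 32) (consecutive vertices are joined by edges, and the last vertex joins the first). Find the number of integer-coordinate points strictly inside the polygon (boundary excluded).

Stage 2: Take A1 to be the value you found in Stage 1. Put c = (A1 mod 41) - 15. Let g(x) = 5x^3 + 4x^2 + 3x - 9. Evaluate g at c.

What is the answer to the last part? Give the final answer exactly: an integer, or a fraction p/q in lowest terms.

1233

Stage 1: cross terms: (24*37 - 15*6)=798, (15*32 - -22*37)=1294, (-22*6 - 24*32)=-900; twice the area = |1192| = 1192; area = 596; boundary points = 1 + 1 + 2 = 4; strictly interior points = area - boundary/2 + 1 = 595; answer 595
Stage 2: A1 = 595; c = 6; 5*(6)^3 + 4*(6)^2 + 3*(6)^1 - 9 = (1080) + (144) + (18) + (-9) = 1233; answer 1233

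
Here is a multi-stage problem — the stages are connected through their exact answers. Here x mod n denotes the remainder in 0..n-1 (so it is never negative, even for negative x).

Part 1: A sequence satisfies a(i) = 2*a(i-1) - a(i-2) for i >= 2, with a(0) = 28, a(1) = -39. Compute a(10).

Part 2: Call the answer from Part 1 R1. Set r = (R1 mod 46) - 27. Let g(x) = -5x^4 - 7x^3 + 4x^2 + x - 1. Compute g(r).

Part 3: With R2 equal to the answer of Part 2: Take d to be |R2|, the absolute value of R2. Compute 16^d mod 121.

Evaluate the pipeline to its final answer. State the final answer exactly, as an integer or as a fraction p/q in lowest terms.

60

Part 1: a(2) = 2*(-39) - 1*(28) = -106; iterating: a(2)=-106, a(3)=-173, a(4)=-240, a(5)=-307, a(6)=-374, a(7)=-441, a(8)=-508, a(9)=-575, a(10)=-642; answer -642
Part 2: R1 = -642; r = -25; -5*(-25)^4 - 7*(-25)^3 + 4*(-25)^2 + 1*(-25)^1 - 1 = (-1953125) + (109375) + (2500) + (-25) + (-1) = -1841276; answer -1841276
Part 3: R2 = -1841276; d = 1841276; squarings mod 121: 16^1=16, 16^2=14, 16^4=75, 16^8=59, 16^16=93, 16^32=58, 16^64=97, 16^128=92, 16^256=115, 16^512=36, 16^1024=86, 16^2048=15, 16^4096=104, 16^8192=47, 16^16384=31, 16^32768=114, 16^65536=49, 16^131072=102, 16^262144=119, 16^524288=4, 16^1048576=16; 16^1841276 = 16^4 * 16^8 * 16^16 * 16^32 * 16^64 * 16^2048 * 16^4096 * 16^262144 * 16^524288 * 16^1048576 = 60 (mod 121); answer 60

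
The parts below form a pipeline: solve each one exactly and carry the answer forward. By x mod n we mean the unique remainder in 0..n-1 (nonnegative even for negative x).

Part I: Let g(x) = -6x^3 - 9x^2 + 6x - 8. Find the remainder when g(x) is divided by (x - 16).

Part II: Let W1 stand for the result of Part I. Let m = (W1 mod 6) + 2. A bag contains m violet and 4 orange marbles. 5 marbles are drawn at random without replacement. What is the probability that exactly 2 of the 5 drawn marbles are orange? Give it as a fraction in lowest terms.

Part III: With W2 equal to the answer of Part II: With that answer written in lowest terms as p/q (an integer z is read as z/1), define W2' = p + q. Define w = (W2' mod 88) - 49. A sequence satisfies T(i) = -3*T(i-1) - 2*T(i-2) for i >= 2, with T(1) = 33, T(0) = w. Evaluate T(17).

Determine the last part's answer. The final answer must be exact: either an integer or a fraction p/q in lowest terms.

Part I: remainder = value at the root: -6*(16)^3 - 9*(16)^2 + 6*(16)^1 - 8 = (-24576) + (-2304) + (96) + (-8) = -26792; answer -26792
Part II: W1 = -26792; m = 6; total draws C(10,5) = 252; favorable C(4,2)*C(6,3) = 120; P = 10/21; answer 10/21
Part III: W2 = 10/21; threaded value p + q = 31; w = -18; T(2) = -3*(33) - 2*(-18) = -63; iterating: T(2)=-63, T(3)=123, T(4)=-243, T(5)=483, T(6)=-963, T(7)=1923, T(8)=-3843, T(9)=7683, T(10)=-15363, T(11)=30723, T(12)=-61443, T(13)=122883, T(14)=-245763, T(15)=491523, T(16)=-983043, T(17)=1966083; answer 1966083

1966083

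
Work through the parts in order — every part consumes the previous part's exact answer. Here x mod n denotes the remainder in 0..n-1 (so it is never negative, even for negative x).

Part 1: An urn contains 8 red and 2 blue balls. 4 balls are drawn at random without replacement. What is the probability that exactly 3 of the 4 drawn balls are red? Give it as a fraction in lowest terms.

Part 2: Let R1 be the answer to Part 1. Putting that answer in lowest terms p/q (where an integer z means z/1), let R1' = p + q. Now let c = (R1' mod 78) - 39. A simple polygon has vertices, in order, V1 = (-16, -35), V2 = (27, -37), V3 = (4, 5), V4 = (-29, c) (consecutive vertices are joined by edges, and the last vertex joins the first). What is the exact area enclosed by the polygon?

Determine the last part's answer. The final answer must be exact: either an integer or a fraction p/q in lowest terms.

1330

Part 1: total draws C(10,4) = 210; favorable C(8,3)*C(2,1) = 112; P = 8/15; answer 8/15
Part 2: R1 = 8/15; threaded value p + q = 23; c = -16; cross terms: (-16*-37 - 27*-35)=1537, (27*5 - 4*-37)=283, (4*-16 - -29*5)=81, (-29*-35 - -16*-16)=759; twice the area = |2660| = 2660; area = 1330; answer 1330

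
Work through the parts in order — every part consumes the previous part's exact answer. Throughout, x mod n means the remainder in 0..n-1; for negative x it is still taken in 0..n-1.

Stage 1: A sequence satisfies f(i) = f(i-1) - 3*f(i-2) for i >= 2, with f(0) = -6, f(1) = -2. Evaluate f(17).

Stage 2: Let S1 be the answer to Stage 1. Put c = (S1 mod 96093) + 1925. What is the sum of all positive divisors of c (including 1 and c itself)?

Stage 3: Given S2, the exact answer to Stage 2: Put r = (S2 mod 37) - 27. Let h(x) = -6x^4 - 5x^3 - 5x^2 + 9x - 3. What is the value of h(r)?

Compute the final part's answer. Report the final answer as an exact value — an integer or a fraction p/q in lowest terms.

-1122978

Stage 1: f(2) = 1*(-2) - 3*(-6) = 16; iterating: f(2)=16, f(3)=22, f(4)=-26, f(5)=-92, f(6)=-14, f(7)=262, f(8)=304, f(9)=-482, f(10)=-1394, f(11)=52, f(12)=4234, f(13)=4078, f(14)=-8624, f(15)=-20858, f(16)=5014, f(17)=67588; answer 67588
Stage 2: S1 = 67588; c = 69513; 69513 = 3 * 17 * 29 * 47; sigma = (1 + 3) * (1 + 17) * (1 + 29) * (1 + 47) = 4 * 18 * 30 * 48 = 103680; answer 103680
Stage 3: S2 = 103680; r = -21; -6*(-21)^4 - 5*(-21)^3 - 5*(-21)^2 + 9*(-21)^1 - 3 = (-1166886) + (46305) + (-2205) + (-189) + (-3) = -1122978; answer -1122978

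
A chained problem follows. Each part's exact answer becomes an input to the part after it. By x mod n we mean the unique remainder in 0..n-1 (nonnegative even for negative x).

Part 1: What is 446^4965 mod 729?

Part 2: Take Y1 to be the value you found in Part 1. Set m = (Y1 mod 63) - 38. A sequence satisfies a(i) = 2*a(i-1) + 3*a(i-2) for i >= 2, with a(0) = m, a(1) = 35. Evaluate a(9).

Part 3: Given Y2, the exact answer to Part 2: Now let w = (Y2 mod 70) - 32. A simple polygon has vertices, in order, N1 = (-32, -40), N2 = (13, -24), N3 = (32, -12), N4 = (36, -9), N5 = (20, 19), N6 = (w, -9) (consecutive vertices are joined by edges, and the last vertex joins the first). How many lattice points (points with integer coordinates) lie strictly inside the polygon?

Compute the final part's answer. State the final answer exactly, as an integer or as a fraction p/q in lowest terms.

1718

Part 1: squarings mod 729: 446^1=446, 446^2=628, 446^4=724, 446^8=25, 446^16=625, 446^32=610, 446^64=310, 446^128=601, 446^256=346, 446^512=160, 446^1024=85, 446^2048=664, 446^4096=580; 446^4965 = 446^1 * 446^4 * 446^32 * 446^64 * 446^256 * 446^512 * 446^4096 = 170 (mod 729); answer 170
Part 2: Y1 = 170; m = 6; a(2) = 2*(35) + 3*(6) = 88; iterating: a(2)=88, a(3)=281, a(4)=826, a(5)=2495, a(6)=7468, a(7)=22421, a(8)=67246, a(9)=201755; answer 201755
Part 3: Y2 = 201755; w = -17; cross terms: (-32*-24 - 13*-40)=1288, (13*-12 - 32*-24)=612, (32*-9 - 36*-12)=144, (36*19 - 20*-9)=864, (20*-9 - -17*19)=143, (-17*-40 - -32*-9)=392; twice the area = |3443| = 3443; area = 3443/2; boundary points = 1 + 1 + 1 + 4 + 1 + 1 = 9; strictly interior points = area - boundary/2 + 1 = 1718; answer 1718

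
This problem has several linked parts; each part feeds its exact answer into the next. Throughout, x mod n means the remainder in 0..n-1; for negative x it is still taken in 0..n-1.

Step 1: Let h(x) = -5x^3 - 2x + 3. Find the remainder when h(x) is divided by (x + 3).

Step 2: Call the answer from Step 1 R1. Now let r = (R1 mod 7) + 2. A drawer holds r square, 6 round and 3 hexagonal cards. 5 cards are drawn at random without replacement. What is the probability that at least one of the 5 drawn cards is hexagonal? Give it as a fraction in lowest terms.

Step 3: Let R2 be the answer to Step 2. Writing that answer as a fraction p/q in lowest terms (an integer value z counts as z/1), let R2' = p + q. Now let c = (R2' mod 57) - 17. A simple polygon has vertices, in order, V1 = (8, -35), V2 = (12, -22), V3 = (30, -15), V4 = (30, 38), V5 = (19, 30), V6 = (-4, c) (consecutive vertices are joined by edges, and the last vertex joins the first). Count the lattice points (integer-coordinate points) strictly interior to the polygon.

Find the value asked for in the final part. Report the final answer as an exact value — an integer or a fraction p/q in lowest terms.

1496

Step 1: remainder = value at the root: -5*(-3)^3 - 2*(-3)^1 + 3 = (135) + (6) + (3) = 144; answer 144
Step 2: R1 = 144; r = 6; total draws C(15,5) = 3003; complement C(12,5) = 792; favorable 3003 - 792 = 2211; P = 67/91; answer 67/91
Step 3: R2 = 67/91; threaded value p + q = 158; c = 27; cross terms: (8*-22 - 12*-35)=244, (12*-15 - 30*-22)=480, (30*38 - 30*-15)=1590, (30*30 - 19*38)=178, (19*27 - -4*30)=633, (-4*-35 - 8*27)=-76; twice the area = |3049| = 3049; area = 3049/2; boundary points = 1 + 1 + 53 + 1 + 1 + 2 = 59; strictly interior points = area - boundary/2 + 1 = 1496; answer 1496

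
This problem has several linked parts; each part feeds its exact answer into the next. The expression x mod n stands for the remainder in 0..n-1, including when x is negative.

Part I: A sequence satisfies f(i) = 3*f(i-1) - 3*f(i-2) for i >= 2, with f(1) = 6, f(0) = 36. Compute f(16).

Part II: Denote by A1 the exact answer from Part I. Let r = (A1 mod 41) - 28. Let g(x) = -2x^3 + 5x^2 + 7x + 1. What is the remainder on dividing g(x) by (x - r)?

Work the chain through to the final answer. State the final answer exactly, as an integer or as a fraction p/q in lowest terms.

Part I: f(2) = 3*(6) - 3*(36) = -90; iterating: f(2)=-90, f(3)=-288, f(4)=-594, f(5)=-918, f(6)=-972, f(7)=-162, f(8)=2430, f(9)=7776, f(10)=16038, f(11)=24786, f(12)=26244, f(13)=4374, f(14)=-65610, f(15)=-209952, f(16)=-433026; answer -433026
Part II: A1 = -433026; r = -12; remainder = value at the root: -2*(-12)^3 + 5*(-12)^2 + 7*(-12)^1 + 1 = (3456) + (720) + (-84) + (1) = 4093; answer 4093

4093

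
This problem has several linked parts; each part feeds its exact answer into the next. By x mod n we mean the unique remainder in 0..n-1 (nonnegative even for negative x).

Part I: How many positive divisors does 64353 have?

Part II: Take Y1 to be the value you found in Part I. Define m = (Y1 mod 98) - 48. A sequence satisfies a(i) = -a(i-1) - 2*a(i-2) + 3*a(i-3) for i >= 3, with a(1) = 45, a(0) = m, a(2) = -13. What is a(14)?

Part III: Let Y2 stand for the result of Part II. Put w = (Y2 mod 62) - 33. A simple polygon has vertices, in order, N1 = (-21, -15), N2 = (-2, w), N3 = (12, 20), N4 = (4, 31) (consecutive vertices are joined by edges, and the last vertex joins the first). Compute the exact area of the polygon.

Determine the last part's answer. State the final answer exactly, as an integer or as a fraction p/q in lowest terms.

720

Part I: 64353 = 3 * 19 * 1129; number of divisors = (1+1) * (1+1) * (1+1) = 8; answer 8
Part II: Y1 = 8; m = -40; a(3) = -1*(-13) - 2*(45) + 3*(-40) = -197; iterating: a(3)=-197, a(4)=358, a(5)=-3, a(6)=-1304, a(7)=2384, a(8)=215, a(9)=-8895, a(10)=15617, a(11)=2818, a(12)=-60737, a(13)=101952, a(14)=27976; answer 27976
Part III: Y2 = 27976; w = -19; cross terms: (-21*-19 - -2*-15)=369, (-2*20 - 12*-19)=188, (12*31 - 4*20)=292, (4*-15 - -21*31)=591; twice the area = |1440| = 1440; area = 720; answer 720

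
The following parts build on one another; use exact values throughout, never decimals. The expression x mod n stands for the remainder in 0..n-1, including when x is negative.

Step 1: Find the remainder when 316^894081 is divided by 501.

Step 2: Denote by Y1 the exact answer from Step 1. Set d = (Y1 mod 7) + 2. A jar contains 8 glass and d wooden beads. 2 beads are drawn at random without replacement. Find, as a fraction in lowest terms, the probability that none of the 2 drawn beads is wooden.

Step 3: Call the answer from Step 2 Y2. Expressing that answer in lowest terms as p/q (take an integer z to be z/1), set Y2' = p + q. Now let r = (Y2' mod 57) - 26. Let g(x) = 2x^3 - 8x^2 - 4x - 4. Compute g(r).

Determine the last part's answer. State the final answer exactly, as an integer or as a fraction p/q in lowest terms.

Step 1: squarings mod 501: 316^1=316, 316^2=157, 316^4=100, 316^8=481, 316^16=400, 316^32=181, 316^64=196, 316^128=340, 316^256=370, 316^512=127, 316^1024=97, 316^2048=391, 316^4096=76, 316^8192=265, 316^16384=85, 316^32768=211, 316^65536=433, 316^131072=115, 316^262144=199, 316^524288=22; 316^894081 = 316^1 * 316^128 * 316^1024 * 316^8192 * 316^32768 * 316^65536 * 316^262144 * 316^524288 = 37 (mod 501); answer 37
Step 2: Y1 = 37; d = 4; total draws C(12,2) = 66; favorable C(8,2) = 28; P = 14/33; answer 14/33
Step 3: Y2 = 14/33; threaded value p + q = 47; r = 21; 2*(21)^3 - 8*(21)^2 - 4*(21)^1 - 4 = (18522) + (-3528) + (-84) + (-4) = 14906; answer 14906

14906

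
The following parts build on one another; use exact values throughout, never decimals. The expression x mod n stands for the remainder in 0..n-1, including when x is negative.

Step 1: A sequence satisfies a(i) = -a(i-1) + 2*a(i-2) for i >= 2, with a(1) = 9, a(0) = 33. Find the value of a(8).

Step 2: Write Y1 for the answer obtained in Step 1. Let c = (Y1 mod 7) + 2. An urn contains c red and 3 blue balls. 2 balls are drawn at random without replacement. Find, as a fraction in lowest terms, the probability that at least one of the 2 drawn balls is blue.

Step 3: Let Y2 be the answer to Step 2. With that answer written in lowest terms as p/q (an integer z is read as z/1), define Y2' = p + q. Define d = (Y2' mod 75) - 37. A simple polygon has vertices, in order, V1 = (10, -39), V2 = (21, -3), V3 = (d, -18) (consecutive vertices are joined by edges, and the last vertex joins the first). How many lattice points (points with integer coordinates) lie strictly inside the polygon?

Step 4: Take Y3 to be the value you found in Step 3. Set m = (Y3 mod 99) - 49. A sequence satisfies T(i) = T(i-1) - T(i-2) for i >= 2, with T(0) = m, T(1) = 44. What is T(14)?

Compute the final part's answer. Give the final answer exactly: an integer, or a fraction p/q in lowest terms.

Step 1: a(2) = -1*(9) + 2*(33) = 57; iterating: a(2)=57, a(3)=-39, a(4)=153, a(5)=-231, a(6)=537, a(7)=-999, a(8)=2073; answer 2073
Step 2: Y1 = 2073; c = 3; total draws C(6,2) = 15; complement C(3,2) = 3; favorable 15 - 3 = 12; P = 4/5; answer 4/5
Step 3: Y2 = 4/5; threaded value p + q = 9; d = -28; cross terms: (10*-3 - 21*-39)=789, (21*-18 - -28*-3)=-462, (-28*-39 - 10*-18)=1272; twice the area = |1599| = 1599; area = 1599/2; boundary points = 1 + 1 + 1 = 3; strictly interior points = area - boundary/2 + 1 = 799; answer 799
Step 4: Y3 = 799; m = -42; T(2) = 1*(44) - 1*(-42) = 86; iterating: T(2)=86, T(3)=42, T(4)=-44, T(5)=-86, T(6)=-42, T(7)=44, T(8)=86, T(9)=42, T(10)=-44, T(11)=-86, T(12)=-42, T(13)=44, T(14)=86; answer 86

86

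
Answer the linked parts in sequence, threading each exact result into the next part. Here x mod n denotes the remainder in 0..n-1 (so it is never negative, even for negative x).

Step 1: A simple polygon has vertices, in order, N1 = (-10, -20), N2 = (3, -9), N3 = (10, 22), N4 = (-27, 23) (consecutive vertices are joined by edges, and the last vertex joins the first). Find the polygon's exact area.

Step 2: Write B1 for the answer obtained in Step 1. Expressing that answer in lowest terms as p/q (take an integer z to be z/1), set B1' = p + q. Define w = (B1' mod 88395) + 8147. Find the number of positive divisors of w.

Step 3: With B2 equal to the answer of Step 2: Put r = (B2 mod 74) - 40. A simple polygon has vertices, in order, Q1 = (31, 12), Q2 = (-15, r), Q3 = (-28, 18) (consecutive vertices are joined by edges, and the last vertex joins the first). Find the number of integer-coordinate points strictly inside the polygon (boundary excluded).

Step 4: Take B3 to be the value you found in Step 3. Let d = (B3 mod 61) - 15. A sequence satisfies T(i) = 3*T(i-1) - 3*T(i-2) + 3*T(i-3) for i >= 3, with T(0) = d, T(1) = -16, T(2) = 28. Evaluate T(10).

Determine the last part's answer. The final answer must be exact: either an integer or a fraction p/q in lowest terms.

41688

Step 1: cross terms: (-10*-9 - 3*-20)=150, (3*22 - 10*-9)=156, (10*23 - -27*22)=824, (-27*-20 - -10*23)=770; twice the area = |1900| = 1900; area = 950; answer 950
Step 2: B1 = 950; threaded value p + q = 951; w = 9098; 9098 = 2 * 4549; number of divisors = (1+1) * (1+1) = 4; answer 4
Step 3: B2 = 4; r = -36; cross terms: (31*-36 - -15*12)=-936, (-15*18 - -28*-36)=-1278, (-28*12 - 31*18)=-894; twice the area = |-3108| = 3108; area = 1554; boundary points = 2 + 1 + 1 = 4; strictly interior points = area - boundary/2 + 1 = 1553; answer 1553
Step 4: B3 = 1553; d = 13; T(3) = 3*(28) - 3*(-16) + 3*(13) = 171; iterating: T(3)=171, T(4)=381, T(5)=714, T(6)=1512, T(7)=3537, T(8)=8217, T(9)=18576, T(10)=41688; answer 41688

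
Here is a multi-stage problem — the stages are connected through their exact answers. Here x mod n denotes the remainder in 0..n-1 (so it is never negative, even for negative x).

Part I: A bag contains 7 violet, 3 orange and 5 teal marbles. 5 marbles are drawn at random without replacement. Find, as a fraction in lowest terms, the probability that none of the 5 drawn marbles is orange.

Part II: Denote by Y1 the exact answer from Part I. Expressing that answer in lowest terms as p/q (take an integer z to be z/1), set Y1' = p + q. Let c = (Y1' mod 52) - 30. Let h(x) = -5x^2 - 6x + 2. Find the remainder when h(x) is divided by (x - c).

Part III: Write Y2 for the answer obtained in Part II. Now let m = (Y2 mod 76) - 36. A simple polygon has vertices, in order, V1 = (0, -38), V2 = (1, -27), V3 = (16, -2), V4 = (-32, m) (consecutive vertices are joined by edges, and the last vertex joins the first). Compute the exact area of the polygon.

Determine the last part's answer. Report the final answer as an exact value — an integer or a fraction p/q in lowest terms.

Part I: total draws C(15,5) = 3003; favorable C(12,5) = 792; P = 24/91; answer 24/91
Part II: Y1 = 24/91; threaded value p + q = 115; c = -19; remainder = value at the root: -5*(-19)^2 - 6*(-19)^1 + 2 = (-1805) + (114) + (2) = -1689; answer -1689
Part III: Y2 = -1689; m = 23; cross terms: (0*-27 - 1*-38)=38, (1*-2 - 16*-27)=430, (16*23 - -32*-2)=304, (-32*-38 - 0*23)=1216; twice the area = |1988| = 1988; area = 994; answer 994

994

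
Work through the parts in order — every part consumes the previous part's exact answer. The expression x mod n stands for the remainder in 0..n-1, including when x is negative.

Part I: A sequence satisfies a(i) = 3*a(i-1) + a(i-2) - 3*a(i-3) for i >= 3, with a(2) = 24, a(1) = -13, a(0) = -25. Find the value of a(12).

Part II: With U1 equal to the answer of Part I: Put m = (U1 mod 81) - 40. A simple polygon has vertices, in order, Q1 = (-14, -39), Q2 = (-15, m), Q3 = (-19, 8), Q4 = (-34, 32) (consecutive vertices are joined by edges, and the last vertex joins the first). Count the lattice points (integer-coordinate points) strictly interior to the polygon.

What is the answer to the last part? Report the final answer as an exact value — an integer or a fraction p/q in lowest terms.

Part I: a(3) = 3*(24) + 1*(-13) - 3*(-25) = 134; iterating: a(3)=134, a(4)=465, a(5)=1457, a(6)=4434, a(7)=13364, a(8)=40155, a(9)=120527, a(10)=361644, a(11)=1084994, a(12)=3255045; answer 3255045
Part II: U1 = 3255045; m = 20; cross terms: (-14*20 - -15*-39)=-865, (-15*8 - -19*20)=260, (-19*32 - -34*8)=-336, (-34*-39 - -14*32)=1774; twice the area = |833| = 833; area = 833/2; boundary points = 1 + 4 + 3 + 1 = 9; strictly interior points = area - boundary/2 + 1 = 413; answer 413

413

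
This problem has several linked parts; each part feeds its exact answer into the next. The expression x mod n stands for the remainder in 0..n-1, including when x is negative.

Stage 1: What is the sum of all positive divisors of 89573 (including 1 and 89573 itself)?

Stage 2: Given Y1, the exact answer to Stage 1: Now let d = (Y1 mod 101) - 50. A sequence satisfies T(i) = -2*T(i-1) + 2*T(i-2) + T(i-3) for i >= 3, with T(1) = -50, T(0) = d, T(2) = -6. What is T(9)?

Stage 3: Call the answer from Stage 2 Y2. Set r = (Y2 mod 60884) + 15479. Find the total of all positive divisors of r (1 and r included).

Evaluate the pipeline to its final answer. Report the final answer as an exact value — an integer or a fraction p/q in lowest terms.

62256

Stage 1: 89573 = 11 * 17 * 479; sigma = (1 + 11) * (1 + 17) * (1 + 479) = 12 * 18 * 480 = 103680; answer 103680
Stage 2: Y1 = 103680; d = 4; T(3) = -2*(-6) + 2*(-50) + 1*(4) = -84; iterating: T(3)=-84, T(4)=106, T(5)=-386, T(6)=900, T(7)=-2466, T(8)=6346, T(9)=-16724; answer -16724
Stage 3: Y2 = -16724; r = 59639; 59639 = 23 * 2593; sigma = (1 + 23) * (1 + 2593) = 24 * 2594 = 62256; answer 62256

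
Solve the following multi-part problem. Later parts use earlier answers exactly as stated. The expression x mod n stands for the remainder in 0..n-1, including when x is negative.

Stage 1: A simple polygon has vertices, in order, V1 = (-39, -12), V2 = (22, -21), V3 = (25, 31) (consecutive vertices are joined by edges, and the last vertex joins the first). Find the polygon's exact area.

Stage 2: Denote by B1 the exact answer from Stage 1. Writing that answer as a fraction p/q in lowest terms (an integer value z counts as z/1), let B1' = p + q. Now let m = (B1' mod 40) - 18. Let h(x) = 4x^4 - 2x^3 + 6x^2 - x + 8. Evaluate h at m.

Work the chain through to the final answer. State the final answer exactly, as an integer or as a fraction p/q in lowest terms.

Stage 1: cross terms: (-39*-21 - 22*-12)=1083, (22*31 - 25*-21)=1207, (25*-12 - -39*31)=909; twice the area = |3199| = 3199; area = 3199/2; answer 3199/2
Stage 2: B1 = 3199/2; threaded value p + q = 3201; m = -17; 4*(-17)^4 - 2*(-17)^3 + 6*(-17)^2 - 1*(-17)^1 + 8 = (334084) + (9826) + (1734) + (17) + (8) = 345669; answer 345669

345669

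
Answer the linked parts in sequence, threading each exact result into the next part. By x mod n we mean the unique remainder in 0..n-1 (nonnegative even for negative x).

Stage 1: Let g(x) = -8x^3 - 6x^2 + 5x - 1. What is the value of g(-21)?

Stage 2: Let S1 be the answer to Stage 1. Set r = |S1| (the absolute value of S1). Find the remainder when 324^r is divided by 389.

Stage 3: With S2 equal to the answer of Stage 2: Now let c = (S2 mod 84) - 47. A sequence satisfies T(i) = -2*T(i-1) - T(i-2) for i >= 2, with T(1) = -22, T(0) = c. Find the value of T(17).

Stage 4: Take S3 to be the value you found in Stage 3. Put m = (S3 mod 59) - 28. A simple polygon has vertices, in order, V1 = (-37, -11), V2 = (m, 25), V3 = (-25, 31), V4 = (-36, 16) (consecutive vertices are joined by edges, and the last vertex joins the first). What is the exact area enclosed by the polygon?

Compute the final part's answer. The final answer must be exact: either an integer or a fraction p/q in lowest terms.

912

Stage 1: -8*(-21)^3 - 6*(-21)^2 + 5*(-21)^1 - 1 = (74088) + (-2646) + (-105) + (-1) = 71336; answer 71336
Stage 2: S1 = 71336; r = 71336; squarings mod 389: 324^1=324, 324^2=335, 324^4=193, 324^8=294, 324^16=78, 324^32=249, 324^64=150, 324^128=327, 324^256=343, 324^512=171, 324^1024=66, 324^2048=77, 324^4096=94, 324^8192=278, 324^16384=262, 324^32768=180, 324^65536=113; 324^71336 = 324^8 * 324^32 * 324^128 * 324^512 * 324^1024 * 324^4096 * 324^65536 = 142 (mod 389); answer 142
Stage 3: S2 = 142; c = 11; T(2) = -2*(-22) - 1*(11) = 33; iterating: T(2)=33, T(3)=-44, T(4)=55, T(5)=-66, T(6)=77, T(7)=-88, T(8)=99, T(9)=-110, T(10)=121, T(11)=-132, T(12)=143, T(13)=-154, T(14)=165, T(15)=-176, T(16)=187, T(17)=-198; answer -198
Stage 4: S3 = -198; m = 10; cross terms: (-37*25 - 10*-11)=-815, (10*31 - -25*25)=935, (-25*16 - -36*31)=716, (-36*-11 - -37*16)=988; twice the area = |1824| = 1824; area = 912; answer 912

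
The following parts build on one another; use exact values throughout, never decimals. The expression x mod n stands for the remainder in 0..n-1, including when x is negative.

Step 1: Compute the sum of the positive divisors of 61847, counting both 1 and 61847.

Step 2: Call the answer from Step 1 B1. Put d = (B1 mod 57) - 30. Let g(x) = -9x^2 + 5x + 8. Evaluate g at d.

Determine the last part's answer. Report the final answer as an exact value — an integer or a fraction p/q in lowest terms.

Step 1: 61847 = 23 * 2689; sigma = (1 + 23) * (1 + 2689) = 24 * 2690 = 64560; answer 64560
Step 2: B1 = 64560; d = 6; -9*(6)^2 + 5*(6)^1 + 8 = (-324) + (30) + (8) = -286; answer -286

-286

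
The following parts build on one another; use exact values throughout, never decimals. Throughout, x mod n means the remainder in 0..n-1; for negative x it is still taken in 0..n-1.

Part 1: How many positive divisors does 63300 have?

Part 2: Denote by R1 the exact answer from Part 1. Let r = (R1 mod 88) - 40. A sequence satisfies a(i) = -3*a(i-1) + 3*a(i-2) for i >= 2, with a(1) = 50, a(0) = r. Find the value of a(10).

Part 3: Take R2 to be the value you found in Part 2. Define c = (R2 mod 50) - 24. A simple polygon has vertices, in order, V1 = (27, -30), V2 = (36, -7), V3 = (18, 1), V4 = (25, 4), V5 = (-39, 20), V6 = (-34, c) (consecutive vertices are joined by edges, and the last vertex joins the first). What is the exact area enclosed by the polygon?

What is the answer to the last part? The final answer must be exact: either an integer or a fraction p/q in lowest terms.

2256

Part 1: 63300 = 2^2 * 3 * 5^2 * 211; number of divisors = (2+1) * (1+1) * (2+1) * (1+1) = 36; answer 36
Part 2: R1 = 36; r = -4; a(2) = -3*(50) + 3*(-4) = -162; iterating: a(2)=-162, a(3)=636, a(4)=-2394, a(5)=9090, a(6)=-34452, a(7)=130626, a(8)=-495234, a(9)=1877580, a(10)=-7118442; answer -7118442
Part 3: R2 = -7118442; c = -16; cross terms: (27*-7 - 36*-30)=891, (36*1 - 18*-7)=162, (18*4 - 25*1)=47, (25*20 - -39*4)=656, (-39*-16 - -34*20)=1304, (-34*-30 - 27*-16)=1452; twice the area = |4512| = 4512; area = 2256; answer 2256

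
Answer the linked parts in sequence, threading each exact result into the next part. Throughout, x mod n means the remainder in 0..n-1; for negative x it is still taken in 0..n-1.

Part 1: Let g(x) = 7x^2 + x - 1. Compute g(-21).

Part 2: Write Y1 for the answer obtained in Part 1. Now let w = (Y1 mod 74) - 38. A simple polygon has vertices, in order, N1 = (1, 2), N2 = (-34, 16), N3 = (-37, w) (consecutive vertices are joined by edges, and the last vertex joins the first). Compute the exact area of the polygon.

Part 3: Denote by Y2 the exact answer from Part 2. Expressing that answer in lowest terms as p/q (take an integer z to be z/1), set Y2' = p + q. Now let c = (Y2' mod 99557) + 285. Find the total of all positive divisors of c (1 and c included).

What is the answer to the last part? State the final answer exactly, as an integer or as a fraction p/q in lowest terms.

2904

Part 1: 7*(-21)^2 + 1*(-21)^1 - 1 = (3087) + (-21) + (-1) = 3065; answer 3065
Part 2: Y1 = 3065; w = -7; cross terms: (1*16 - -34*2)=84, (-34*-7 - -37*16)=830, (-37*2 - 1*-7)=-67; twice the area = |847| = 847; area = 847/2; answer 847/2
Part 3: Y2 = 847/2; threaded value p + q = 849; c = 1134; 1134 = 2 * 3^4 * 7; sigma = (1 + 2) * (1 + 3 + 9 + 27 + 81) * (1 + 7) = 3 * 121 * 8 = 2904; answer 2904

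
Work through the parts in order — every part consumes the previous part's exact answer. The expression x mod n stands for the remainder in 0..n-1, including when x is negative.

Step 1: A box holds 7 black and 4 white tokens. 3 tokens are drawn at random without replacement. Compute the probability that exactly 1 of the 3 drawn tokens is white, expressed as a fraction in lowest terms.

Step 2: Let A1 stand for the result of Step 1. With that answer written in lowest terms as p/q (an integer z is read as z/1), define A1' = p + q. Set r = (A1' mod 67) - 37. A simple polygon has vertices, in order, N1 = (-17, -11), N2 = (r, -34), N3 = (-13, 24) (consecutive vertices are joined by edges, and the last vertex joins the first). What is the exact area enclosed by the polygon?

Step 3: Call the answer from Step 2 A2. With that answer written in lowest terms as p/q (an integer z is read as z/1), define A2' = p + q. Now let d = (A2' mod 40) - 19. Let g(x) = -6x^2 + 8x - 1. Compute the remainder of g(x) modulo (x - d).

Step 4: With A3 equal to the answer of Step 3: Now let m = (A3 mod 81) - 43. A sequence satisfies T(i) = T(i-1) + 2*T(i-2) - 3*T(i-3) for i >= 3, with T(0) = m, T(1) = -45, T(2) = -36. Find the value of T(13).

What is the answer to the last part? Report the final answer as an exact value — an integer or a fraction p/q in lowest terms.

Step 1: total draws C(11,3) = 165; favorable C(4,1)*C(7,2) = 84; P = 28/55; answer 28/55
Step 2: A1 = 28/55; threaded value p + q = 83; r = -21; cross terms: (-17*-34 - -21*-11)=347, (-21*24 - -13*-34)=-946, (-13*-11 - -17*24)=551; twice the area = |-48| = 48; area = 24; answer 24
Step 3: A2 = 24; threaded value p + q = 25; d = 6; remainder = value at the root: -6*(6)^2 + 8*(6)^1 - 1 = (-216) + (48) + (-1) = -169; answer -169
Step 4: A3 = -169; m = 31; T(3) = 1*(-36) + 2*(-45) - 3*(31) = -219; iterating: T(3)=-219, T(4)=-156, T(5)=-486, T(6)=-141, T(7)=-645, T(8)=531, T(9)=-336, T(10)=2661, T(11)=396, T(12)=6726, T(13)=-465; answer -465

-465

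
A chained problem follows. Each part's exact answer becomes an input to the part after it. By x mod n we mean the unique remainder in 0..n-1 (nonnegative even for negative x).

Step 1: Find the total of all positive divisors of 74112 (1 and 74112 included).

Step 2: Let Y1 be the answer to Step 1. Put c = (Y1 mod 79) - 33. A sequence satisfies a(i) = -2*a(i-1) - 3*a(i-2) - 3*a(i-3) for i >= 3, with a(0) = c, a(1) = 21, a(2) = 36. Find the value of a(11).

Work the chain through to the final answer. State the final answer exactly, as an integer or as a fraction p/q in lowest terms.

573

Step 1: 74112 = 2^7 * 3 * 193; sigma = (1 + 2 + 4 + 8 + 16 + 32 + 64 + 128) * (1 + 3) * (1 + 193) = 255 * 4 * 194 = 197880; answer 197880
Step 2: Y1 = 197880; c = 31; a(3) = -2*(36) - 3*(21) - 3*(31) = -228; iterating: a(3)=-228, a(4)=285, a(5)=6, a(6)=-183, a(7)=-507, a(8)=1545, a(9)=-1020, a(10)=-1074, a(11)=573; answer 573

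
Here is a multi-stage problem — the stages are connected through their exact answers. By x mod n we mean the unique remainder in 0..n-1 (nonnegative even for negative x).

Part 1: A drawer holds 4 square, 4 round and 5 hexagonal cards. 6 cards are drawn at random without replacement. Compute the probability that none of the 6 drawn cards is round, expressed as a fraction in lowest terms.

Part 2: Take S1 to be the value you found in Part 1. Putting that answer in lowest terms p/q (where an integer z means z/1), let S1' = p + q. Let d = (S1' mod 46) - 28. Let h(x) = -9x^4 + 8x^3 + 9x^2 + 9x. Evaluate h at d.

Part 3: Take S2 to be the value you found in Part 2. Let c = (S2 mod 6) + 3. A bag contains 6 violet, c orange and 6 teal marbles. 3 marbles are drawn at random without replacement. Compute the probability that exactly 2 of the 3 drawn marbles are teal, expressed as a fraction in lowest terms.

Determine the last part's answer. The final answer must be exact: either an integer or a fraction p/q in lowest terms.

Part 1: total draws C(13,6) = 1716; favorable C(9,6) = 84; P = 7/143; answer 7/143
Part 2: S1 = 7/143; threaded value p + q = 150; d = -16; -9*(-16)^4 + 8*(-16)^3 + 9*(-16)^2 + 9*(-16)^1 = (-589824) + (-32768) + (2304) + (-144) = -620432; answer -620432
Part 3: S2 = -620432; c = 7; total draws C(19,3) = 969; favorable C(6,2)*C(13,1) = 195; P = 65/323; answer 65/323

65/323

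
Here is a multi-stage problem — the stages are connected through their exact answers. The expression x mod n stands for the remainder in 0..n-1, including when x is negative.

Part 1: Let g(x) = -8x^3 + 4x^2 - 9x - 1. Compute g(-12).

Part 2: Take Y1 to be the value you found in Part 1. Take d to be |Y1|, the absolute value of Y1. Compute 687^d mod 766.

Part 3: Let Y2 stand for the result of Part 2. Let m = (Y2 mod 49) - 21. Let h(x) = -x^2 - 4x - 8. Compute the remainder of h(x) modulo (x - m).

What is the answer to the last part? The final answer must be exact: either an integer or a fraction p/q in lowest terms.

-788

Part 1: -8*(-12)^3 + 4*(-12)^2 - 9*(-12)^1 - 1 = (13824) + (576) + (108) + (-1) = 14507; answer 14507
Part 2: Y1 = 14507; d = 14507; squarings mod 766: 687^1=687, 687^2=113, 687^4=513, 687^8=431, 687^16=389, 687^32=419, 687^64=147, 687^128=161, 687^256=643, 687^512=575, 687^1024=479, 687^2048=407, 687^4096=193, 687^8192=481; 687^14507 = 687^1 * 687^2 * 687^8 * 687^32 * 687^128 * 687^2048 * 687^4096 * 687^8192 = 635 (mod 766); answer 635
Part 3: Y2 = 635; m = 26; remainder = value at the root: -1*(26)^2 - 4*(26)^1 - 8 = (-676) + (-104) + (-8) = -788; answer -788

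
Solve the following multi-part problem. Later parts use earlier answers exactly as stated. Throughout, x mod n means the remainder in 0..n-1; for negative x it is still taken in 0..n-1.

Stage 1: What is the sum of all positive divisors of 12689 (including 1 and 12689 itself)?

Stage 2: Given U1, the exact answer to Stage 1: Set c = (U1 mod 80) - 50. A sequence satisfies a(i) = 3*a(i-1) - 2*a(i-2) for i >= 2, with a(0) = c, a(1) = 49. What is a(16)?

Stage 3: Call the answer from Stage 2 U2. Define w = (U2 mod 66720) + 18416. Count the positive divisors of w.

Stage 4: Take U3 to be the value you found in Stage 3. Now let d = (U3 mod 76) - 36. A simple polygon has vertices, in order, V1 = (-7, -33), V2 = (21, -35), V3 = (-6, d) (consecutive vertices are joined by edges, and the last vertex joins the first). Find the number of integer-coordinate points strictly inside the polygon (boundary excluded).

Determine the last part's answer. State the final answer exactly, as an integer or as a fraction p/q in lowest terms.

70

Stage 1: 12689 is prime, so its only divisors are 1 and 12689; sigma = 1 + 12689 = 12690; answer 12690
Stage 2: U1 = 12690; c = 0; a(2) = 3*(49) - 2*(0) = 147; iterating: a(2)=147, a(3)=343, a(4)=735, a(5)=1519, a(6)=3087, a(7)=6223, a(8)=12495, a(9)=25039, a(10)=50127, a(11)=100303, a(12)=200655, a(13)=401359, a(14)=802767, a(15)=1605583, a(16)=3211215; answer 3211215
Stage 3: U2 = 3211215; w = 27071; 27071 = 11 * 23 * 107; number of divisors = (1+1) * (1+1) * (1+1) = 8; answer 8
Stage 4: U3 = 8; d = -28; cross terms: (-7*-35 - 21*-33)=938, (21*-28 - -6*-35)=-798, (-6*-33 - -7*-28)=2; twice the area = |142| = 142; area = 71; boundary points = 2 + 1 + 1 = 4; strictly interior points = area - boundary/2 + 1 = 70; answer 70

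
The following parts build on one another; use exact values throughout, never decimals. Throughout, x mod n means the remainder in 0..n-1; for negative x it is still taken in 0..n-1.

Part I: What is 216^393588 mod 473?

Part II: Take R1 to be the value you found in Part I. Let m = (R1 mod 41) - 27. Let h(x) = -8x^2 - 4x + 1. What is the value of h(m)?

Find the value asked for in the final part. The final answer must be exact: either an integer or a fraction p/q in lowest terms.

Part I: squarings mod 473: 216^1=216, 216^2=302, 216^4=388, 216^8=130, 216^16=345, 216^32=302, 216^64=388, 216^128=130, 216^256=345, 216^512=302, 216^1024=388, 216^2048=130, 216^4096=345, 216^8192=302, 216^16384=388, 216^32768=130, 216^65536=345, 216^131072=302, 216^262144=388; 216^393588 = 216^4 * 216^16 * 216^32 * 216^64 * 216^256 * 216^131072 * 216^262144 = 130 (mod 473); answer 130
Part II: R1 = 130; m = -20; -8*(-20)^2 - 4*(-20)^1 + 1 = (-3200) + (80) + (1) = -3119; answer -3119

-3119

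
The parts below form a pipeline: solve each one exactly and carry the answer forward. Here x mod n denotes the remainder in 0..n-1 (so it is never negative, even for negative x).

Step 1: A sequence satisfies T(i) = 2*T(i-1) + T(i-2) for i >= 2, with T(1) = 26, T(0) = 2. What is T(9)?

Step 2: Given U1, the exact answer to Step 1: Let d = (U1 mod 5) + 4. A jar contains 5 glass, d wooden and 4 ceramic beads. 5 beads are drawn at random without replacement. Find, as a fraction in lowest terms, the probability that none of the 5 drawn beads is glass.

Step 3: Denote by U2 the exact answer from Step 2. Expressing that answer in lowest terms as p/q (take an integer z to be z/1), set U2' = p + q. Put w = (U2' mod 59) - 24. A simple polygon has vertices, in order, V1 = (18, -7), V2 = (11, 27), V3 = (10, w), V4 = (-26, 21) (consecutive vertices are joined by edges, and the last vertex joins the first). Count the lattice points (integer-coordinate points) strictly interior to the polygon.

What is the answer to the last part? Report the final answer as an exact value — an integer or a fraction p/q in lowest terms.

Step 1: T(2) = 2*(26) + 1*(2) = 54; iterating: T(2)=54, T(3)=134, T(4)=322, T(5)=778, T(6)=1878, T(7)=4534, T(8)=10946, T(9)=26426; answer 26426
Step 2: U1 = 26426; d = 5; total draws C(14,5) = 2002; favorable C(9,5) = 126; P = 9/143; answer 9/143
Step 3: U2 = 9/143; threaded value p + q = 152; w = 10; cross terms: (18*27 - 11*-7)=563, (11*10 - 10*27)=-160, (10*21 - -26*10)=470, (-26*-7 - 18*21)=-196; twice the area = |677| = 677; area = 677/2; boundary points = 1 + 1 + 1 + 4 = 7; strictly interior points = area - boundary/2 + 1 = 336; answer 336

336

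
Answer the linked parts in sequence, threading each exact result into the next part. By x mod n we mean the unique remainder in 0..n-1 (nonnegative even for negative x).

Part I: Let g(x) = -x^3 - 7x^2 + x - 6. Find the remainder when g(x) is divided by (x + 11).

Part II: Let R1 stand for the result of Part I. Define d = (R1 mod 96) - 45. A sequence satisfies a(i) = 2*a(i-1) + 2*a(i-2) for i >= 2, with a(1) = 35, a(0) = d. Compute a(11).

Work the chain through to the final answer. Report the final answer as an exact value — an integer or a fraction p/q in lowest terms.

Part I: remainder = value at the root: -1*(-11)^3 - 7*(-11)^2 + 1*(-11)^1 - 6 = (1331) + (-847) + (-11) + (-6) = 467; answer 467
Part II: R1 = 467; d = 38; a(2) = 2*(35) + 2*(38) = 146; iterating: a(2)=146, a(3)=362, a(4)=1016, a(5)=2756, a(6)=7544, a(7)=20600, a(8)=56288, a(9)=153776, a(10)=420128, a(11)=1147808; answer 1147808

1147808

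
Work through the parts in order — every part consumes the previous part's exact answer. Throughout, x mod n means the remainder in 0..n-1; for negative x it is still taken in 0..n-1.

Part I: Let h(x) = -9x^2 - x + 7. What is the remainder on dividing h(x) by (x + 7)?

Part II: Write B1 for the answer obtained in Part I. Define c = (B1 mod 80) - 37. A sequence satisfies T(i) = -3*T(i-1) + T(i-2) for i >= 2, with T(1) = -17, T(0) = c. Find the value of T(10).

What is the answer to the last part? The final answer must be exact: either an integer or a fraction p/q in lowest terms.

Part I: remainder = value at the root: -9*(-7)^2 - 1*(-7)^1 + 7 = (-441) + (7) + (7) = -427; answer -427
Part II: B1 = -427; c = 16; T(2) = -3*(-17) + 1*(16) = 67; iterating: T(2)=67, T(3)=-218, T(4)=721, T(5)=-2381, T(6)=7864, T(7)=-25973, T(8)=85783, T(9)=-283322, T(10)=935749; answer 935749

935749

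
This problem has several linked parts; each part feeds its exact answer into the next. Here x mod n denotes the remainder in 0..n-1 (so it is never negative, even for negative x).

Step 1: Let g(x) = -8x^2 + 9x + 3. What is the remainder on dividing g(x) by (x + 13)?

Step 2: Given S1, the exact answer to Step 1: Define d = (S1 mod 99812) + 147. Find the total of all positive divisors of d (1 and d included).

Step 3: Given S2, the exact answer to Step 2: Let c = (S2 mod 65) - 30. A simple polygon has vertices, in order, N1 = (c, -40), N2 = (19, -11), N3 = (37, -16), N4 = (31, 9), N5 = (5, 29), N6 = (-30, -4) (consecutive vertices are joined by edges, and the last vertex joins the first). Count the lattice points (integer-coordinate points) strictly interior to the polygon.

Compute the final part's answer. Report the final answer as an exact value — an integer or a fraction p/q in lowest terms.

2301

Step 1: remainder = value at the root: -8*(-13)^2 + 9*(-13)^1 + 3 = (-1352) + (-117) + (3) = -1466; answer -1466
Step 2: S1 = -1466; d = 98493; 98493 = 3 * 32831; sigma = (1 + 3) * (1 + 32831) = 4 * 32832 = 131328; answer 131328
Step 3: S2 = 131328; c = -2; cross terms: (-2*-11 - 19*-40)=782, (19*-16 - 37*-11)=103, (37*9 - 31*-16)=829, (31*29 - 5*9)=854, (5*-4 - -30*29)=850, (-30*-40 - -2*-4)=1192; twice the area = |4610| = 4610; area = 2305; boundary points = 1 + 1 + 1 + 2 + 1 + 4 = 10; strictly interior points = area - boundary/2 + 1 = 2301; answer 2301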